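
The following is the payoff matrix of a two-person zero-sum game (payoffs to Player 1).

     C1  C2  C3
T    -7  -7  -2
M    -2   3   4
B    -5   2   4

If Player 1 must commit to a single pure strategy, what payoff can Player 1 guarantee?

Row minima: T → -7, M → -2, B → -5.
The best of these is -2.

-2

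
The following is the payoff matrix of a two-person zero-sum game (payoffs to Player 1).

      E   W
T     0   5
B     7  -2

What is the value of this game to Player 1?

Row minima: T → 0, B → -2; maximin = 0.
Column maxima: E → 7, W → 5; minimax = 5.
0 ≠ 5, so there is no saddle point; optimal play is mixed.
Let Player 1 play T with probability p. Expected payoff against E: 0p + 7(1−p) = −7p + 7; against W: 5p + (-2)(1−p) = 7p − 2.
Setting these equal: −7p + 7 = 7p − 2 ⇒ −14p = -9 ⇒ p = 9/14, and the value is (-7)·(9/14) + 7 = 5/2.
For Player 2: with q = P(E), equating T's and B's payoffs gives −5q + 5 = 9q − 2 ⇒ q = 1/2.

5/2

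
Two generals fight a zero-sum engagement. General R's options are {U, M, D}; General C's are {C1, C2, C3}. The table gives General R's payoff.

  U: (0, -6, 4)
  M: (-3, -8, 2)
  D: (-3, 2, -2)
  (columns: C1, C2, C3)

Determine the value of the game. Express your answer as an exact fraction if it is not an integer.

Row minima: U → -6, M → -8, D → -3; maximin = -3.
Column maxima: C1 → 0, C2 → 2, C3 → 4; minimax = 0.
-3 ≠ 0, so there is no saddle point; optimal play is mixed.
M is strictly dominated by U, so General R never plays it.
C3 is strictly dominated by C1 (it gives General R strictly more in every row), so General C never plays it.
On the remaining 2×2 (U, D vs C1, C2):
Let General R play U with probability p. Expected payoff against C1: 0p + (-3)(1−p) = 3p − 3; against C2: (-6)p + 2(1−p) = −8p + 2.
Setting these equal: 3p − 3 = −8p + 2 ⇒ 11p = 5 ⇒ p = 5/11, and the value is (3)·(5/11) − 3 = -18/11.
For General C: with q = P(C1), equating U's and D's payoffs gives 6q − 6 = −5q + 2 ⇒ q = 8/11.

-18/11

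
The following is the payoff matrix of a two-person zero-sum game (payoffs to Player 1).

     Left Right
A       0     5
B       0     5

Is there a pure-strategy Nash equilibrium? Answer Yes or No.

Row minima: A → 0, B → 0; maximin = 0.
Column maxima: Left → 0, Right → 5; minimax = 0.
maximin = minimax = 0, so a saddle point exists.

Yes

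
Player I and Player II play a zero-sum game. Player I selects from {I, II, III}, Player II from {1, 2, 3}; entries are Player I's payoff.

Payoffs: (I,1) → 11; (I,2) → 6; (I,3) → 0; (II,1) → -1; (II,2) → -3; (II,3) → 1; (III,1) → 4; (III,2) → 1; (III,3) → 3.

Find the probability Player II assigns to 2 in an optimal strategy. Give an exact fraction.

Row minima: I → 0, II → -3, III → 1; maximin = 1.
Column maxima: 1 → 11, 2 → 6, 3 → 3; minimax = 3.
1 ≠ 3, so there is no saddle point; optimal play is mixed.
II is strictly dominated by III, so Player I never plays it.
1 is strictly dominated by 2 (it gives Player I strictly more in every row), so Player II never plays it.
On the remaining 2×2 (I, III vs 2, 3):
Let Player I play I with probability p. Expected payoff against 2: 6p + 1(1−p) = 5p + 1; against 3: 0p + 3(1−p) = −3p + 3.
Setting these equal: 5p + 1 = −3p + 3 ⇒ 8p = 2 ⇒ p = 1/4, and the value is (5)·(1/4) + 1 = 9/4.
For Player II: with q = P(2), equating I's and III's payoffs gives 6q = −2q + 3 ⇒ q = 3/8.

3/8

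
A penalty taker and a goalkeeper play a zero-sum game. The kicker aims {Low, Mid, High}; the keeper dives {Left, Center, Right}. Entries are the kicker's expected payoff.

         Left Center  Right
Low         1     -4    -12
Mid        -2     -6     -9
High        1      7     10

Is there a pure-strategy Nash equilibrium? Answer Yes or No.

Yes

Row minima: Low → -12, Mid → -9, High → 1; maximin = 1.
Column maxima: Left → 1, Center → 7, Right → 10; minimax = 1.
maximin = minimax = 1, so a saddle point exists.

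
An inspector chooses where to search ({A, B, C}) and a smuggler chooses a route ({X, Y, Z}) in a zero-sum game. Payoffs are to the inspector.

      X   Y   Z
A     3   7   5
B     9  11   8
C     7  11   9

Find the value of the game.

25/3

Row minima: A → 3, B → 8, C → 7; maximin = 8.
Column maxima: X → 9, Y → 11, Z → 9; minimax = 9.
8 ≠ 9, so there is no saddle point; optimal play is mixed.
A is strictly dominated by B, so the inspector never plays it.
Y is strictly dominated by X (it gives the inspector strictly more in every row), so the smuggler never plays it.
On the remaining 2×2 (B, C vs X, Z):
Let the inspector play B with probability p. Expected payoff against X: 9p + 7(1−p) = 2p + 7; against Z: 8p + 9(1−p) = −p + 9.
Setting these equal: 2p + 7 = −p + 9 ⇒ 3p = 2 ⇒ p = 2/3, and the value is (2)·(2/3) + 7 = 25/3.
For the smuggler: with q = P(X), equating B's and C's payoffs gives q + 8 = −2q + 9 ⇒ q = 1/3.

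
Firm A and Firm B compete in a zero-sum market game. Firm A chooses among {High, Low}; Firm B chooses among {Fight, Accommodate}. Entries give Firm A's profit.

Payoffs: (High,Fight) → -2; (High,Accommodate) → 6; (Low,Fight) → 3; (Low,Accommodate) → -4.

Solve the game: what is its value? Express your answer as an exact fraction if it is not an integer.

2/3

Row minima: High → -2, Low → -4; maximin = -2.
Column maxima: Fight → 3, Accommodate → 6; minimax = 3.
-2 ≠ 3, so there is no saddle point; optimal play is mixed.
Let Firm A play High with probability p. Expected payoff against Fight: (-2)p + 3(1−p) = −5p + 3; against Accommodate: 6p + (-4)(1−p) = 10p − 4.
Setting these equal: −5p + 3 = 10p − 4 ⇒ −15p = -7 ⇒ p = 7/15, and the value is (-5)·(7/15) + 3 = 2/3.
For Firm B: with q = P(Fight), equating High's and Low's payoffs gives −8q + 6 = 7q − 4 ⇒ q = 2/3.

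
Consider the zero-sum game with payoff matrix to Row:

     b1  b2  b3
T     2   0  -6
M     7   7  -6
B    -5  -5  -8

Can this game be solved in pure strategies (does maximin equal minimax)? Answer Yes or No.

Row minima: T → -6, M → -6, B → -8; maximin = -6.
Column maxima: b1 → 7, b2 → 7, b3 → -6; minimax = -6.
maximin = minimax = -6, so a saddle point exists.

Yes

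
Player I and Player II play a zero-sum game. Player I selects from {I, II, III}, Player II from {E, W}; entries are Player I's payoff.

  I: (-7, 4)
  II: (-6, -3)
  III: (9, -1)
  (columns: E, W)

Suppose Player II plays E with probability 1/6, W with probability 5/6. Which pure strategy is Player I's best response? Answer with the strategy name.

Expected payoff of I: (1/6)·(-7) + (5/6)·4 = 13/6.
Expected payoff of II: (1/6)·(-6) + (5/6)·(-3) = -7/2.
Expected payoff of III: (1/6)·9 + (5/6)·(-1) = 2/3.
The largest is 13/6, so Player I's best response is I.

I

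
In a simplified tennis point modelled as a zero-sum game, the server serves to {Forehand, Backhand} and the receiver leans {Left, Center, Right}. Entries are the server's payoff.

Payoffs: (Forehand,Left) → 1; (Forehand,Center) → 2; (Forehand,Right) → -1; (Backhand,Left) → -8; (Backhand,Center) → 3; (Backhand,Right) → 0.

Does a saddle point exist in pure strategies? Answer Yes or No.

Row minima: Forehand → -1, Backhand → -8; maximin = -1.
Column maxima: Left → 1, Center → 3, Right → 0; minimax = 0.
-1 ≠ 0, so no pure-strategy equilibrium exists.

No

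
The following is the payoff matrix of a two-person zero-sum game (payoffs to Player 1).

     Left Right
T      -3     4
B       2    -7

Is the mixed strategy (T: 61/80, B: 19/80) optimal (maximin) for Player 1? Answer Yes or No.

No

Against Left this mix gives (61/80)·(-3) + (19/80)·2 = -29/16.
Against Right this mix gives (61/80)·4 + (19/80)·(-7) = 111/80.
Player 2 will play Left, holding Player 1 to -29/16. Shifting weight toward the row that does better against Left would raise this floor (the equalizing mix achieves -13/16 against both Left and Right), so the proposed strategy is not optimal.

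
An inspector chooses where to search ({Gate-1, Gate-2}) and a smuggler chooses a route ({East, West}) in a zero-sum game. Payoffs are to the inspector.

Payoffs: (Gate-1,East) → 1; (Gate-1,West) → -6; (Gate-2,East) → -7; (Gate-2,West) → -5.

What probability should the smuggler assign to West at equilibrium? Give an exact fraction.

8/9

Row minima: Gate-1 → -6, Gate-2 → -7; maximin = -6.
Column maxima: East → 1, West → -5; minimax = -5.
-6 ≠ -5, so there is no saddle point; optimal play is mixed.
Let the inspector play Gate-1 with probability p. Expected payoff against East: 1p + (-7)(1−p) = 8p − 7; against West: (-6)p + (-5)(1−p) = −p − 5.
Setting these equal: 8p − 7 = −p − 5 ⇒ 9p = 2 ⇒ p = 2/9, and the value is (8)·(2/9) − 7 = -47/9.
For the smuggler: with q = P(East), equating Gate-1's and Gate-2's payoffs gives 7q − 6 = −2q − 5 ⇒ q = 1/9.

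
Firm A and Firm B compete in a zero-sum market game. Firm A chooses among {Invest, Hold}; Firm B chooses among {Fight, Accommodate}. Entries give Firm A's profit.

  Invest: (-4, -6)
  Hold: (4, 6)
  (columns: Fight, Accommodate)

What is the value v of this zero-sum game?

Row minima: Invest → -6, Hold → 4; maximin = 4.
Column maxima: Fight → 4, Accommodate → 6; minimax = 4.
Since maximin = minimax = 4, there is a saddle point and the value is 4.

4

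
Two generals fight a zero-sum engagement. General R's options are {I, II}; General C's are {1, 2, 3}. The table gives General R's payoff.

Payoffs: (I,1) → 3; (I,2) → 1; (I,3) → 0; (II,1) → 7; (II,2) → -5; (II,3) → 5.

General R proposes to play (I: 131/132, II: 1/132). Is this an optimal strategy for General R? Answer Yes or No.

Against 1 this mix gives (131/132)·3 + (1/132)·7 = 100/33.
Against 2 this mix gives (131/132)·1 + (1/132)·(-5) = 21/22.
Against 3 this mix gives (131/132)·0 + (1/132)·5 = 5/132.
General C will play 3, holding General R to 5/132. Shifting weight toward the row that does better against 3 would raise this floor (the equalizing mix achieves 5/11 against both 3 and 2), so the proposed strategy is not optimal.

No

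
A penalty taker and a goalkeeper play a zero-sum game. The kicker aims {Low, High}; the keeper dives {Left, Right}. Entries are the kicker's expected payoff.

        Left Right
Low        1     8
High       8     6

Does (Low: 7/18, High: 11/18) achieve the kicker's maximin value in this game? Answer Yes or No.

Against Left this mix gives (7/18)·1 + (11/18)·8 = 95/18.
Against Right this mix gives (7/18)·8 + (11/18)·6 = 61/9.
The keeper will play Left, holding the kicker to 95/18. Shifting weight toward the row that does better against Left would raise this floor (the equalizing mix achieves 58/9 against both Left and Right), so the proposed strategy is not optimal.

No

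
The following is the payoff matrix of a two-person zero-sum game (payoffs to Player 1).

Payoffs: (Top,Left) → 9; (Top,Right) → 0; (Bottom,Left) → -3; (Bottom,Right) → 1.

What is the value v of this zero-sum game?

9/13

Row minima: Top → 0, Bottom → -3; maximin = 0.
Column maxima: Left → 9, Right → 1; minimax = 1.
0 ≠ 1, so there is no saddle point; optimal play is mixed.
Let Player 1 play Top with probability p. Expected payoff against Left: 9p + (-3)(1−p) = 12p − 3; against Right: 0p + 1(1−p) = −p + 1.
Setting these equal: 12p − 3 = −p + 1 ⇒ 13p = 4 ⇒ p = 4/13, and the value is (12)·(4/13) − 3 = 9/13.
For Player 2: with q = P(Left), equating Top's and Bottom's payoffs gives 9q = −4q + 1 ⇒ q = 1/13.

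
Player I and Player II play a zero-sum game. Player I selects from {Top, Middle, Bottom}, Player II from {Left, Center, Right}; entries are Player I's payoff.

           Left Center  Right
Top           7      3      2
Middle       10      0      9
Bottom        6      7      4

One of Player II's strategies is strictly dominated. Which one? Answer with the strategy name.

Right holds Player I's payoff strictly below Left in every row: 2 < 7, 9 < 10, 4 < 6.
So Left is strictly dominated for Player II.

Left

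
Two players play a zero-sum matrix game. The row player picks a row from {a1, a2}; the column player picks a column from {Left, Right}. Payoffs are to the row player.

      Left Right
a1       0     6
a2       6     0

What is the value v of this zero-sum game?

3

Row minima: a1 → 0, a2 → 0; maximin = 0.
Column maxima: Left → 6, Right → 6; minimax = 6.
0 ≠ 6, so there is no saddle point; optimal play is mixed.
Let the row player play a1 with probability p. Expected payoff against Left: 0p + 6(1−p) = −6p + 6; against Right: 6p + 0(1−p) = 6p.
Setting these equal: −6p + 6 = 6p ⇒ −12p = -6 ⇒ p = 1/2, and the value is (-6)·(1/2) + 6 = 3.
For the column player: with q = P(Left), equating a1's and a2's payoffs gives −6q + 6 = 6q ⇒ q = 1/2.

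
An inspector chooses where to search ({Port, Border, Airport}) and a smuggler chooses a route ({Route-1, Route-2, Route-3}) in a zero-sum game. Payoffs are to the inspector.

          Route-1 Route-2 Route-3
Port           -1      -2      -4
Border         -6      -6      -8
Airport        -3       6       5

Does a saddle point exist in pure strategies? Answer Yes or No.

No

Row minima: Port → -4, Border → -8, Airport → -3; maximin = -3.
Column maxima: Route-1 → -1, Route-2 → 6, Route-3 → 5; minimax = -1.
-3 ≠ -1, so no pure-strategy equilibrium exists.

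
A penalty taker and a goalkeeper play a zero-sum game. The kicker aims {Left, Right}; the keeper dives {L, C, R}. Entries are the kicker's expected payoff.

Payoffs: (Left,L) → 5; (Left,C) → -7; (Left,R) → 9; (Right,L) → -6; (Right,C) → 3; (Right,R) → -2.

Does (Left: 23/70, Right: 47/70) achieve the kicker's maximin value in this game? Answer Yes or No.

Against L this mix gives (23/70)·5 + (47/70)·(-6) = -167/70.
Against C this mix gives (23/70)·(-7) + (47/70)·3 = -2/7.
Against R this mix gives (23/70)·9 + (47/70)·(-2) = 113/70.
The keeper will play L, holding the kicker to -167/70. Shifting weight toward the row that does better against L would raise this floor (the equalizing mix achieves -9/7 against both L and C), so the proposed strategy is not optimal.

No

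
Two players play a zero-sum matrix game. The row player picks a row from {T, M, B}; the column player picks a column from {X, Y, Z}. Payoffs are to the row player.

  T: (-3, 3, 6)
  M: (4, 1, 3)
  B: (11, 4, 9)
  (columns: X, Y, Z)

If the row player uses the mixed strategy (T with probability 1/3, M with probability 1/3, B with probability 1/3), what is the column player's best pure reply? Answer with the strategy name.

If the column player plays X, the row player's expected payoff is (1/3)·(-3) + (1/3)·4 + (1/3)·11 = 4.
If the column player plays Y, the row player's expected payoff is (1/3)·3 + (1/3)·1 + (1/3)·4 = 8/3.
If the column player plays Z, the row player's expected payoff is (1/3)·6 + (1/3)·3 + (1/3)·9 = 6.
The column player minimizes the row player's payoff; the smallest is 8/3, so the best response is Y.

Y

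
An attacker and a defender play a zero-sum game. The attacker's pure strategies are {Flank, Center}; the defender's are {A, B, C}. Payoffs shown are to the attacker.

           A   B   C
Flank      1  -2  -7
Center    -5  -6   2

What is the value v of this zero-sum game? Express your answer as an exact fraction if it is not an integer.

-46/13

Row minima: Flank → -7, Center → -6; maximin = -6.
Column maxima: A → 1, B → -2, C → 2; minimax = -2.
-6 ≠ -2, so there is no saddle point; optimal play is mixed.
A is strictly dominated by B (it gives the attacker strictly more in every row), so the defender never plays it.
On the remaining 2×2 (Flank, Center vs B, C):
Let the attacker play Flank with probability p. Expected payoff against B: (-2)p + (-6)(1−p) = 4p − 6; against C: (-7)p + 2(1−p) = −9p + 2.
Setting these equal: 4p − 6 = −9p + 2 ⇒ 13p = 8 ⇒ p = 8/13, and the value is (4)·(8/13) − 6 = -46/13.
For the defender: with q = P(B), equating Flank's and Center's payoffs gives 5q − 7 = −8q + 2 ⇒ q = 9/13.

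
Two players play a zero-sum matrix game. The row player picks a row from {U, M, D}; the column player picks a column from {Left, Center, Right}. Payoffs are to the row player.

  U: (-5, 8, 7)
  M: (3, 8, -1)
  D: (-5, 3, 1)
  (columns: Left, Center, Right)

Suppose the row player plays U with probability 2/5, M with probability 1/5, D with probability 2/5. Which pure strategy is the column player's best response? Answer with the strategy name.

Left

If the column player plays Left, the row player's expected payoff is (2/5)·(-5) + (1/5)·3 + (2/5)·(-5) = -17/5.
If the column player plays Center, the row player's expected payoff is (2/5)·8 + (1/5)·8 + (2/5)·3 = 6.
If the column player plays Right, the row player's expected payoff is (2/5)·7 + (1/5)·(-1) + (2/5)·1 = 3.
The column player minimizes the row player's payoff; the smallest is -17/5, so the best response is Left.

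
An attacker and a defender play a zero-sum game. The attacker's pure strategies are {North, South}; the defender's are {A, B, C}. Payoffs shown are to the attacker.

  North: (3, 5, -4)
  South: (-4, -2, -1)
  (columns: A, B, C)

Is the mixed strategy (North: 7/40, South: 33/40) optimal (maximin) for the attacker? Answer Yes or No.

No

Against A this mix gives (7/40)·3 + (33/40)·(-4) = -111/40.
Against B this mix gives (7/40)·5 + (33/40)·(-2) = -31/40.
Against C this mix gives (7/40)·(-4) + (33/40)·(-1) = -61/40.
The defender will play A, holding the attacker to -111/40. Shifting weight toward the row that does better against A would raise this floor (the equalizing mix achieves -19/10 against both A and C), so the proposed strategy is not optimal.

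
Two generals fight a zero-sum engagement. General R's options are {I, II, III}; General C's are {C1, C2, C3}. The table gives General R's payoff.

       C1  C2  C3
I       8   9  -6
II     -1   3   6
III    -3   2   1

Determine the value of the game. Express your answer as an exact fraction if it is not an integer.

2

Row minima: I → -6, II → -1, III → -3; maximin = -1.
Column maxima: C1 → 8, C2 → 9, C3 → 6; minimax = 6.
-1 ≠ 6, so there is no saddle point; optimal play is mixed.
III is strictly dominated by II, so General R never plays it.
C2 is strictly dominated by C1 (it gives General R strictly more in every row), so General C never plays it.
On the remaining 2×2 (I, II vs C1, C3):
Let General R play I with probability p. Expected payoff against C1: 8p + (-1)(1−p) = 9p − 1; against C3: (-6)p + 6(1−p) = −12p + 6.
Setting these equal: 9p − 1 = −12p + 6 ⇒ 21p = 7 ⇒ p = 1/3, and the value is (9)·(1/3) − 1 = 2.
For General C: with q = P(C1), equating I's and II's payoffs gives 14q − 6 = −7q + 6 ⇒ q = 4/7.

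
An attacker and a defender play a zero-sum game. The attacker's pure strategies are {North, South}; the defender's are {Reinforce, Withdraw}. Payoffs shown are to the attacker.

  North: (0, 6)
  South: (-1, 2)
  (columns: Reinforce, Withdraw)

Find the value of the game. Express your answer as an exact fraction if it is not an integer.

Row minima: North → 0, South → -1; maximin = 0.
Column maxima: Reinforce → 0, Withdraw → 6; minimax = 0.
Since maximin = minimax = 0, there is a saddle point and the value is 0.

0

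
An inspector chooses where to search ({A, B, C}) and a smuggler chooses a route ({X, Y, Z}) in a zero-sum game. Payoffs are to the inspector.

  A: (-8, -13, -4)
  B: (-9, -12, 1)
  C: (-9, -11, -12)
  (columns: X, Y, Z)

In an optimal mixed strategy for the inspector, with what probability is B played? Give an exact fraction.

Row minima: A → -13, B → -12, C → -12; maximin = -12.
Column maxima: X → -8, Y → -11, Z → 1; minimax = -11.
-12 ≠ -11, so there is no saddle point; optimal play is mixed.
X is strictly dominated by Y (it gives the inspector strictly more in every row), so the smuggler never plays it.
With X eliminated, A is strictly dominated by B (B gives the inspector strictly more in every remaining column), so the inspector never plays it.
On the remaining 2×2 (B, C vs Y, Z):
Let the inspector play B with probability p. Expected payoff against Y: (-12)p + (-11)(1−p) = −p − 11; against Z: 1p + (-12)(1−p) = 13p − 12.
Setting these equal: −p − 11 = 13p − 12 ⇒ −14p = -1 ⇒ p = 1/14, and the value is (-1)·(1/14) − 11 = -155/14.
For the smuggler: with q = P(Y), equating B's and C's payoffs gives −13q + 1 = q − 12 ⇒ q = 13/14.

1/14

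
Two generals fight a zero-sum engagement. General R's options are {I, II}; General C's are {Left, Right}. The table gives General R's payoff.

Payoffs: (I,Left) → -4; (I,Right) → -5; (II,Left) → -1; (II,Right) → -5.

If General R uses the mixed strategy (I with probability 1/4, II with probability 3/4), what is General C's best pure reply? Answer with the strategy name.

Right

If General C plays Left, General R's expected payoff is (1/4)·(-4) + (3/4)·(-1) = -7/4.
If General C plays Right, General R's expected payoff is (1/4)·(-5) + (3/4)·(-5) = -5.
General C minimizes General R's payoff; the smallest is -5, so the best response is Right.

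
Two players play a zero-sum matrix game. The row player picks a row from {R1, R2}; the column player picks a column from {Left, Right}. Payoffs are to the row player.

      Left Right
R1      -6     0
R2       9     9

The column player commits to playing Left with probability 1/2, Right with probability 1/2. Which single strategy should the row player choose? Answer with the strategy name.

Expected payoff of R1: (1/2)·(-6) + (1/2)·0 = -3.
Expected payoff of R2: (1/2)·9 + (1/2)·9 = 9.
The largest is 9, so the row player's best response is R2.

R2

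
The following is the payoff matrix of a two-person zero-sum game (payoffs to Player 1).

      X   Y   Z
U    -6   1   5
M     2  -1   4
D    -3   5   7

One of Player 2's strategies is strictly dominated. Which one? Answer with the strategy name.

X holds Player 1's payoff strictly below Z in every row: -6 < 5, 2 < 4, -3 < 7.
So Z is strictly dominated for Player 2.

Z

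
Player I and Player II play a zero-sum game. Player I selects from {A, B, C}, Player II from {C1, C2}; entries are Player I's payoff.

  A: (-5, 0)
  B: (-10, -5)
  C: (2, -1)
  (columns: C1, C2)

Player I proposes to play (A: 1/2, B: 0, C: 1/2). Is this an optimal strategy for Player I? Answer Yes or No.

No

Against C1 this mix gives (1/2)·(-5) + (1/2)·2 = -3/2.
Against C2 this mix gives (1/2)·0 + (1/2)·(-1) = -1/2.
Player II will play C1, holding Player I to -3/2. Shifting weight toward the row that does better against C1 would raise this floor (the equalizing mix achieves -5/8 against both C1 and C2), so the proposed strategy is not optimal.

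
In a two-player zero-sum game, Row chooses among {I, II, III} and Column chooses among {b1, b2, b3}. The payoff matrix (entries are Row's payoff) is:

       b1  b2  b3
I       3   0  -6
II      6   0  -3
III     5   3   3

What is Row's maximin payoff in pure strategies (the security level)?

3

Row minima: I → -6, II → -3, III → 3.
The best of these is 3.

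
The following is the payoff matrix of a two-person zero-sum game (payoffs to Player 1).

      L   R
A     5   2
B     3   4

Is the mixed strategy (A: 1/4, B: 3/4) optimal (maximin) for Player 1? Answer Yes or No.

Yes

Against L this mix gives (1/4)·5 + (3/4)·3 = 7/2.
Against R this mix gives (1/4)·2 + (3/4)·4 = 7/2.
All of Player 2's active replies (L, R) yield 7/2, and no column does worse for Player 1. The mix makes Player 2 indifferent and guarantees 7/2, so it is optimal.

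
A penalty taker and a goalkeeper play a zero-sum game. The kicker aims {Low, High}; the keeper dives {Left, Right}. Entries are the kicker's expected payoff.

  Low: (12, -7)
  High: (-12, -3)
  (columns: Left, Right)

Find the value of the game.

-30/7

Row minima: Low → -7, High → -12; maximin = -7.
Column maxima: Left → 12, Right → -3; minimax = -3.
-7 ≠ -3, so there is no saddle point; optimal play is mixed.
Let the kicker play Low with probability p. Expected payoff against Left: 12p + (-12)(1−p) = 24p − 12; against Right: (-7)p + (-3)(1−p) = −4p − 3.
Setting these equal: 24p − 12 = −4p − 3 ⇒ 28p = 9 ⇒ p = 9/28, and the value is (24)·(9/28) − 12 = -30/7.
For the keeper: with q = P(Left), equating Low's and High's payoffs gives 19q − 7 = −9q − 3 ⇒ q = 1/7.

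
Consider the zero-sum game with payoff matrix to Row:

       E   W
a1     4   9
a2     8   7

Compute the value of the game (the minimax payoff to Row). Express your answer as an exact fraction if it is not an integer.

22/3

Row minima: a1 → 4, a2 → 7; maximin = 7.
Column maxima: E → 8, W → 9; minimax = 8.
7 ≠ 8, so there is no saddle point; optimal play is mixed.
Let Row play a1 with probability p. Expected payoff against E: 4p + 8(1−p) = −4p + 8; against W: 9p + 7(1−p) = 2p + 7.
Setting these equal: −4p + 8 = 2p + 7 ⇒ −6p = -1 ⇒ p = 1/6, and the value is (-4)·(1/6) + 8 = 22/3.
For Column: with q = P(E), equating a1's and a2's payoffs gives −5q + 9 = q + 7 ⇒ q = 1/3.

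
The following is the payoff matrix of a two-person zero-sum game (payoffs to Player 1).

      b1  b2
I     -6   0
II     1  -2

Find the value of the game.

-4/3

Row minima: I → -6, II → -2; maximin = -2.
Column maxima: b1 → 1, b2 → 0; minimax = 0.
-2 ≠ 0, so there is no saddle point; optimal play is mixed.
Let Player 1 play I with probability p. Expected payoff against b1: (-6)p + 1(1−p) = −7p + 1; against b2: 0p + (-2)(1−p) = 2p − 2.
Setting these equal: −7p + 1 = 2p − 2 ⇒ −9p = -3 ⇒ p = 1/3, and the value is (-7)·(1/3) + 1 = -4/3.
For Player 2: with q = P(b1), equating I's and II's payoffs gives −6q = 3q − 2 ⇒ q = 2/9.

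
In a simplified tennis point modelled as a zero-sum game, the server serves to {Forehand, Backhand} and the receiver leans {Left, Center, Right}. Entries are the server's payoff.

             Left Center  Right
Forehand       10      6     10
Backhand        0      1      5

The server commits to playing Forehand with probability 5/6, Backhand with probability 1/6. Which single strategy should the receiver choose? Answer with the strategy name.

If the receiver plays Left, the server's expected payoff is (5/6)·10 + (1/6)·0 = 25/3.
If the receiver plays Center, the server's expected payoff is (5/6)·6 + (1/6)·1 = 31/6.
If the receiver plays Right, the server's expected payoff is (5/6)·10 + (1/6)·5 = 55/6.
The receiver minimizes the server's payoff; the smallest is 31/6, so the best response is Center.

Center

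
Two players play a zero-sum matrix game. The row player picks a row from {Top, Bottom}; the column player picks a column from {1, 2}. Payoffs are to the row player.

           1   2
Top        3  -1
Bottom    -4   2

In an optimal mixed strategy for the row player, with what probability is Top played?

Row minima: Top → -1, Bottom → -4; maximin = -1.
Column maxima: 1 → 3, 2 → 2; minimax = 2.
-1 ≠ 2, so there is no saddle point; optimal play is mixed.
Let the row player play Top with probability p. Expected payoff against 1: 3p + (-4)(1−p) = 7p − 4; against 2: (-1)p + 2(1−p) = −3p + 2.
Setting these equal: 7p − 4 = −3p + 2 ⇒ 10p = 6 ⇒ p = 3/5, and the value is (7)·(3/5) − 4 = 1/5.
For the column player: with q = P(1), equating Top's and Bottom's payoffs gives 4q − 1 = −6q + 2 ⇒ q = 3/10.

3/5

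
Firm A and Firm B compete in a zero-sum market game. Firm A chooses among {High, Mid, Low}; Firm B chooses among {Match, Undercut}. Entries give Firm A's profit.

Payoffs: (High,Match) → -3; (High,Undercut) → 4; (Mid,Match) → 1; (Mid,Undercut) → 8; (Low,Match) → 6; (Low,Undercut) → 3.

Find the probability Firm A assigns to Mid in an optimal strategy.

Row minima: High → -3, Mid → 1, Low → 3; maximin = 3.
Column maxima: Match → 6, Undercut → 8; minimax = 6.
3 ≠ 6, so there is no saddle point; optimal play is mixed.
High is strictly dominated by Mid, so Firm A never plays it.
On the remaining 2×2 (Mid, Low vs Match, Undercut):
Let Firm A play Mid with probability p. Expected payoff against Match: 1p + 6(1−p) = −5p + 6; against Undercut: 8p + 3(1−p) = 5p + 3.
Setting these equal: −5p + 6 = 5p + 3 ⇒ −10p = -3 ⇒ p = 3/10, and the value is (-5)·(3/10) + 6 = 9/2.
For Firm B: with q = P(Match), equating Mid's and Low's payoffs gives −7q + 8 = 3q + 3 ⇒ q = 1/2.

3/10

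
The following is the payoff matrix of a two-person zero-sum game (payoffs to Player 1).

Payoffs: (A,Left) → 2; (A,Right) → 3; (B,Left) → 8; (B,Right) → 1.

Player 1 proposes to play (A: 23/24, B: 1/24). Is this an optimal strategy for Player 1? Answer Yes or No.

Against Left this mix gives (23/24)·2 + (1/24)·8 = 9/4.
Against Right this mix gives (23/24)·3 + (1/24)·1 = 35/12.
Player 2 will play Left, holding Player 1 to 9/4. Shifting weight toward the row that does better against Left would raise this floor (the equalizing mix achieves 11/4 against both Left and Right), so the proposed strategy is not optimal.

No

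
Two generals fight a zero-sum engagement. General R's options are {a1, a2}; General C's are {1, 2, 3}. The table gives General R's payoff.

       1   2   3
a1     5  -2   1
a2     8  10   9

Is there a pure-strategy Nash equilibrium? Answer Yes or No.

Yes

Row minima: a1 → -2, a2 → 8; maximin = 8.
Column maxima: 1 → 8, 2 → 10, 3 → 9; minimax = 8.
maximin = minimax = 8, so a saddle point exists.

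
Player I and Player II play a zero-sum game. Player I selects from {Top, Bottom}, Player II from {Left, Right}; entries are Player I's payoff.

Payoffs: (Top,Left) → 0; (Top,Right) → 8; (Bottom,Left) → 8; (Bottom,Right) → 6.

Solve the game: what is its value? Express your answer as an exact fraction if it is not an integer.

32/5

Row minima: Top → 0, Bottom → 6; maximin = 6.
Column maxima: Left → 8, Right → 8; minimax = 8.
6 ≠ 8, so there is no saddle point; optimal play is mixed.
Let Player I play Top with probability p. Expected payoff against Left: 0p + 8(1−p) = −8p + 8; against Right: 8p + 6(1−p) = 2p + 6.
Setting these equal: −8p + 8 = 2p + 6 ⇒ −10p = -2 ⇒ p = 1/5, and the value is (-8)·(1/5) + 8 = 32/5.
For Player II: with q = P(Left), equating Top's and Bottom's payoffs gives −8q + 8 = 2q + 6 ⇒ q = 1/5.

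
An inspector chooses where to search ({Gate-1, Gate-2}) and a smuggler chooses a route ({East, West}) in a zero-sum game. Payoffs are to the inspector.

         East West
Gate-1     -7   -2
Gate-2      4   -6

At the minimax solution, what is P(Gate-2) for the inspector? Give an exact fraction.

Row minima: Gate-1 → -7, Gate-2 → -6; maximin = -6.
Column maxima: East → 4, West → -2; minimax = -2.
-6 ≠ -2, so there is no saddle point; optimal play is mixed.
Let the inspector play Gate-1 with probability p. Expected payoff against East: (-7)p + 4(1−p) = −11p + 4; against West: (-2)p + (-6)(1−p) = 4p − 6.
Setting these equal: −11p + 4 = 4p − 6 ⇒ −15p = -10 ⇒ p = 2/3, and the value is (-11)·(2/3) + 4 = -10/3.
For the smuggler: with q = P(East), equating Gate-1's and Gate-2's payoffs gives −5q − 2 = 10q − 6 ⇒ q = 4/15.

1/3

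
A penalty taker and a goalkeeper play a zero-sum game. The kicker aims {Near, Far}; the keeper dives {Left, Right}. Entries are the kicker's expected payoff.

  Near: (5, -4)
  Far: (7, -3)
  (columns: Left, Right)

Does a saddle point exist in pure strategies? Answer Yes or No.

Yes

Row minima: Near → -4, Far → -3; maximin = -3.
Column maxima: Left → 7, Right → -3; minimax = -3.
maximin = minimax = -3, so a saddle point exists.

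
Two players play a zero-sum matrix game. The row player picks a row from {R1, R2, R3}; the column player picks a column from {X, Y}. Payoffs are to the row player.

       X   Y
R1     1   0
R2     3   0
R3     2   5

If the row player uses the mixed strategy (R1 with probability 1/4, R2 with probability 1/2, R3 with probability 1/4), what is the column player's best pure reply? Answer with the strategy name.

Y

If the column player plays X, the row player's expected payoff is (1/4)·1 + (1/2)·3 + (1/4)·2 = 9/4.
If the column player plays Y, the row player's expected payoff is (1/4)·0 + (1/2)·0 + (1/4)·5 = 5/4.
The column player minimizes the row player's payoff; the smallest is 5/4, so the best response is Y.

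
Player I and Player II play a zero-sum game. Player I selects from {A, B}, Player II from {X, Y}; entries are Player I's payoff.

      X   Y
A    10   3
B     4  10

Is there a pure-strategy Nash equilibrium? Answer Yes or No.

No

Row minima: A → 3, B → 4; maximin = 4.
Column maxima: X → 10, Y → 10; minimax = 10.
4 ≠ 10, so no pure-strategy equilibrium exists.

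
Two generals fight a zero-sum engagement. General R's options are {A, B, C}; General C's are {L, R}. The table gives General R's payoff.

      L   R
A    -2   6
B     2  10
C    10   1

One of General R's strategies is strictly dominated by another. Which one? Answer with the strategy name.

A

B gives a strictly higher payoff than A against every column: 2 > -2, 10 > 6.
So A is strictly dominated and General R never plays it.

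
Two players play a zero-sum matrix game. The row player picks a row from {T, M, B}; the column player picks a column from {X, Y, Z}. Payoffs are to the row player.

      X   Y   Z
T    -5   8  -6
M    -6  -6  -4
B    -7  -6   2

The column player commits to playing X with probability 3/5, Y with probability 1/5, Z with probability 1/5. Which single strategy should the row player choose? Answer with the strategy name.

Expected payoff of T: (3/5)·(-5) + (1/5)·8 + (1/5)·(-6) = -13/5.
Expected payoff of M: (3/5)·(-6) + (1/5)·(-6) + (1/5)·(-4) = -28/5.
Expected payoff of B: (3/5)·(-7) + (1/5)·(-6) + (1/5)·2 = -5.
The largest is -13/5, so the row player's best response is T.

T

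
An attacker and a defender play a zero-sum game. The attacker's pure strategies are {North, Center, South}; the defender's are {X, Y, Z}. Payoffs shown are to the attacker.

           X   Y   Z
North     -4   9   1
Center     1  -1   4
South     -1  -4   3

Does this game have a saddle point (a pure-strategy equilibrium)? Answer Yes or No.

No

Row minima: North → -4, Center → -1, South → -4; maximin = -1.
Column maxima: X → 1, Y → 9, Z → 4; minimax = 1.
-1 ≠ 1, so no pure-strategy equilibrium exists.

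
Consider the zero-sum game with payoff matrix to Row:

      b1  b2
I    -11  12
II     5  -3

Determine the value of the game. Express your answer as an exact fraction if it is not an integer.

Row minima: I → -11, II → -3; maximin = -3.
Column maxima: b1 → 5, b2 → 12; minimax = 5.
-3 ≠ 5, so there is no saddle point; optimal play is mixed.
Let Row play I with probability p. Expected payoff against b1: (-11)p + 5(1−p) = −16p + 5; against b2: 12p + (-3)(1−p) = 15p − 3.
Setting these equal: −16p + 5 = 15p − 3 ⇒ −31p = -8 ⇒ p = 8/31, and the value is (-16)·(8/31) + 5 = 27/31.
For Column: with q = P(b1), equating I's and II's payoffs gives −23q + 12 = 8q − 3 ⇒ q = 15/31.

27/31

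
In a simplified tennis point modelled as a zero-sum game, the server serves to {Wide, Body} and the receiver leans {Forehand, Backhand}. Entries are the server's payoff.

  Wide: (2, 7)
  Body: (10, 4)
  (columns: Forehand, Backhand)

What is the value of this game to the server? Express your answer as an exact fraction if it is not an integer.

Row minima: Wide → 2, Body → 4; maximin = 4.
Column maxima: Forehand → 10, Backhand → 7; minimax = 7.
4 ≠ 7, so there is no saddle point; optimal play is mixed.
Let the server play Wide with probability p. Expected payoff against Forehand: 2p + 10(1−p) = −8p + 10; against Backhand: 7p + 4(1−p) = 3p + 4.
Setting these equal: −8p + 10 = 3p + 4 ⇒ −11p = -6 ⇒ p = 6/11, and the value is (-8)·(6/11) + 10 = 62/11.
For the receiver: with q = P(Forehand), equating Wide's and Body's payoffs gives −5q + 7 = 6q + 4 ⇒ q = 3/11.

62/11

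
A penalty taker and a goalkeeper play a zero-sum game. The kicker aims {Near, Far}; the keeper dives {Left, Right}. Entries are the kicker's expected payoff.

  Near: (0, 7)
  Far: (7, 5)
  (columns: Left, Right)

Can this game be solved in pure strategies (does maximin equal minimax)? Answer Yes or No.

Row minima: Near → 0, Far → 5; maximin = 5.
Column maxima: Left → 7, Right → 7; minimax = 7.
5 ≠ 7, so no pure-strategy equilibrium exists.

No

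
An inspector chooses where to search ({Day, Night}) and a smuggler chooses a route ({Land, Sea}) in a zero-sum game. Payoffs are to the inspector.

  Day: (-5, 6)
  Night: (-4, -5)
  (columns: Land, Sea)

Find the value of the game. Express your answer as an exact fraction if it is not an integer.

-49/12

Row minima: Day → -5, Night → -5; maximin = -5.
Column maxima: Land → -4, Sea → 6; minimax = -4.
-5 ≠ -4, so there is no saddle point; optimal play is mixed.
Let the inspector play Day with probability p. Expected payoff against Land: (-5)p + (-4)(1−p) = −p − 4; against Sea: 6p + (-5)(1−p) = 11p − 5.
Setting these equal: −p − 4 = 11p − 5 ⇒ −12p = -1 ⇒ p = 1/12, and the value is (-1)·(1/12) − 4 = -49/12.
For the smuggler: with q = P(Land), equating Day's and Night's payoffs gives −11q + 6 = q − 5 ⇒ q = 11/12.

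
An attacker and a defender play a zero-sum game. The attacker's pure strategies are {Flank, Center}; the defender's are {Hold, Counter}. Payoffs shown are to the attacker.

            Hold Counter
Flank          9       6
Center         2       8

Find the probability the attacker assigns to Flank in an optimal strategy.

2/3

Row minima: Flank → 6, Center → 2; maximin = 6.
Column maxima: Hold → 9, Counter → 8; minimax = 8.
6 ≠ 8, so there is no saddle point; optimal play is mixed.
Let the attacker play Flank with probability p. Expected payoff against Hold: 9p + 2(1−p) = 7p + 2; against Counter: 6p + 8(1−p) = −2p + 8.
Setting these equal: 7p + 2 = −2p + 8 ⇒ 9p = 6 ⇒ p = 2/3, and the value is (7)·(2/3) + 2 = 20/3.
For the defender: with q = P(Hold), equating Flank's and Center's payoffs gives 3q + 6 = −6q + 8 ⇒ q = 2/9.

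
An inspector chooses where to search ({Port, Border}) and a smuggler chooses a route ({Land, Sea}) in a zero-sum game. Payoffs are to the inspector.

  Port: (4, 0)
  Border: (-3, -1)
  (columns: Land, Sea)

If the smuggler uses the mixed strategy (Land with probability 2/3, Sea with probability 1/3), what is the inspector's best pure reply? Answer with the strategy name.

Port

Expected payoff of Port: (2/3)·4 + (1/3)·0 = 8/3.
Expected payoff of Border: (2/3)·(-3) + (1/3)·(-1) = -7/3.
The largest is 8/3, so the inspector's best response is Port.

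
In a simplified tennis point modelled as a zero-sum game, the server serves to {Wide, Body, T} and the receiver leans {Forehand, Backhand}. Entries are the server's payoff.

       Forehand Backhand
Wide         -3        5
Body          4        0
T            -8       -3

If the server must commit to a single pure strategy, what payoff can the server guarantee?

Row minima: Wide → -3, Body → 0, T → -8.
The best of these is 0.

0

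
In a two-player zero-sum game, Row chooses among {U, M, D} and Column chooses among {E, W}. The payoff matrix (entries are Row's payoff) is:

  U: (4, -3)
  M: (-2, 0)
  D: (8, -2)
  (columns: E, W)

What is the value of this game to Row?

-1/3

Row minima: U → -3, M → -2, D → -2; maximin = -2.
Column maxima: E → 8, W → 0; minimax = 0.
-2 ≠ 0, so there is no saddle point; optimal play is mixed.
U is strictly dominated by D, so Row never plays it.
On the remaining 2×2 (M, D vs E, W):
Let Row play M with probability p. Expected payoff against E: (-2)p + 8(1−p) = −10p + 8; against W: 0p + (-2)(1−p) = 2p − 2.
Setting these equal: −10p + 8 = 2p − 2 ⇒ −12p = -10 ⇒ p = 5/6, and the value is (-10)·(5/6) + 8 = -1/3.
For Column: with q = P(E), equating M's and D's payoffs gives −2q = 10q − 2 ⇒ q = 1/6.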